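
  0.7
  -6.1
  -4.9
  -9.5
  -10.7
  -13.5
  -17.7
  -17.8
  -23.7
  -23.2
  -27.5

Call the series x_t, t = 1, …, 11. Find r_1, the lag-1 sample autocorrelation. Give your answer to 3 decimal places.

0.650

Mean x̄ = (0.7 − 6.1 − 4.9 − 9.5 − 10.7 − 13.5 − 17.7 − 17.8 − 23.7 − 23.2 − 27.5)/11 = -13.9909
Numerator Σ_{t=1}^{10}(x_t−x̄)(x_{t+1}−x̄) = 507.9899
Denominator Σ(x_t−x̄)² = 781.8091
r_1 = 507.9899 / 781.8091 = 0.650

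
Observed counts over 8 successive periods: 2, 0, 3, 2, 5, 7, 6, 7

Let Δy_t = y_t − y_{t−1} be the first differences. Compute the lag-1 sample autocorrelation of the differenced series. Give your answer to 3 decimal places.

-0.543

First differences Δy: -2, 3, -1, 3, 2, -1, 1
Mean of differences = 0.7143
Numerator Σ(Δy_t−Δȳ)(Δy_{t+1}−Δȳ) = -13.7959
Denominator Σ(Δy_t−Δȳ)² = 25.4286
r_1(Δy) = -13.7959 / 25.4286 = -0.543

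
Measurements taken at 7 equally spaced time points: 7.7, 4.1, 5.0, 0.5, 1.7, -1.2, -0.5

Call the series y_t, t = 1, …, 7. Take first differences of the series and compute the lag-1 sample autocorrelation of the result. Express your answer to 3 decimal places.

-0.824

First differences Δy: -3.6, 0.9, -4.5, 1.2, -2.9, 0.7
Mean of differences = -1.3667
Numerator Σ(Δy_t−Δȳ)(Δy_{t+1}−Δȳ) = -27.3111
Denominator Σ(Δy_t−Δȳ)² = 33.1533
r_1(Δy) = -27.3111 / 33.1533 = -0.824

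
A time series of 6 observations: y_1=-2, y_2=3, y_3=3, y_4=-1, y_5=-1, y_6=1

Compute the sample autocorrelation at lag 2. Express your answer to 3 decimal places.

Mean ȳ = (-2 + 3 + 3 − 1 − 1 + 1)/6 = 0.5000
Deviations from mean: -2.5000, 2.5000, 2.5000, -1.5000, -1.5000, 0.5000
Σ(y_t−ȳ)(y_{t+2}−ȳ) = (-6.2500) + (-3.7500) + (-3.7500) + (-0.7500) = -14.5000
Denominator Σ(y_t−ȳ)² = 23.5000
r_2 = -14.5000 / 23.5000 = -0.617

-0.617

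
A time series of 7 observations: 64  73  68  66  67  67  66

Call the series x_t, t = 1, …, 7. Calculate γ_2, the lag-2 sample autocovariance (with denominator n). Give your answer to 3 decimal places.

-1.309

Mean x̄ = (64 + 73 + 68 + 66 + 67 + 67 + 66)/7 = 67.2857
Deviations: -3.2857, 5.7143, 0.7143, -1.2857, -0.2857, -0.2857, -1.2857
Σ_{t=1}^{5}(x_t−x̄)(x_{t+2}−x̄) = -9.1633
γ_2 = -9.1633 / 7 = -1.309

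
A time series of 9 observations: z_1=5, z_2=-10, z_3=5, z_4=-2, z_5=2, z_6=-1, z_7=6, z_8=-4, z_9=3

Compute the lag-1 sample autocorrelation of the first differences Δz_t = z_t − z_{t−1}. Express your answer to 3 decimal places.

First differences Δz: -15, 15, -7, 4, -3, 7, -10, 7
Mean of differences = -0.2500
Numerator Σ(Δz_t−Δz̄)(Δz_{t+1}−Δz̄) = -529.5625
Denominator Σ(Δz_t−Δz̄)² = 721.5000
r_1(Δz) = -529.5625 / 721.5000 = -0.734

-0.734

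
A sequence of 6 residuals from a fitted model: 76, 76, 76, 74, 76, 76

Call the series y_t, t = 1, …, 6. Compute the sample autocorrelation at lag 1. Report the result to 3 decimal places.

-0.233

Mean ȳ = (76 + 76 + 76 + 74 + 76 + 76)/6 = 75.6667
Deviations from mean: 0.3333, 0.3333, 0.3333, -1.6667, 0.3333, 0.3333
Numerator Σ_{t=1}^{5}(y_t−ȳ)(y_{t+1}−ȳ) = -0.7778
Denominator Σ(y_t−ȳ)² = 3.3333
r_1 = -0.7778 / 3.3333 = -0.233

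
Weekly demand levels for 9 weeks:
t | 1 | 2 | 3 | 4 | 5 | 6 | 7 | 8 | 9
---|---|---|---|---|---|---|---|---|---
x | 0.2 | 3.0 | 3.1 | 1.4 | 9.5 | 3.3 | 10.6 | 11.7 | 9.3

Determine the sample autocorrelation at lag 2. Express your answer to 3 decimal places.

Mean x̄ = (0.2 + 3.0 + 3.1 + 1.4 + 9.5 + 3.3 + 10.6 + 11.7 + 9.3)/9 = 5.7889
Σ(x_t−x̄)(x_{t+2}−x̄) = (15.0279) + (12.2401) + (-9.9788) + (10.9235) + (17.8546) + (-14.7121) + (16.8923) = 48.2475
Denominator Σ(x_t−x̄)² = 155.8889
r_2 = 48.2475 / 155.8889 = 0.309

0.309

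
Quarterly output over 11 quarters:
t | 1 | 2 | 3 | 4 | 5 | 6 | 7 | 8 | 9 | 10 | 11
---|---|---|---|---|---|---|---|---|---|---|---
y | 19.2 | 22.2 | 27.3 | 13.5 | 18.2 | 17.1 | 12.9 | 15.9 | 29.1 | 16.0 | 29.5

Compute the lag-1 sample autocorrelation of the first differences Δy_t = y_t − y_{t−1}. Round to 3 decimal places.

-0.552

First differences Δy: 3.0, 5.1, -13.8, 4.7, -1.1, -4.2, 3.0, 13.2, -13.1, 13.5
Mean of differences = 1.0300
Numerator Σ(Δy_t−Δȳ)(Δy_{t+1}−Δȳ) = -437.9349
Denominator Σ(Δy_t−Δȳ)² = 792.8810
r_1(Δy) = -437.9349 / 792.8810 = -0.552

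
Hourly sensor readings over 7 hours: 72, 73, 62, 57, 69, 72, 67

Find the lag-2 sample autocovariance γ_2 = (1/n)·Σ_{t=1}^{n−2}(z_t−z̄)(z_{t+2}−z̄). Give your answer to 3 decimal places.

Mean z̄ = (72 + 73 + 62 + 57 + 69 + 72 + 67)/7 = 67.4286
Σ_{t=1}^{5}(z_t−z̄)(z_{t+2}−z̄) = -139.7959
γ_2 = -139.7959 / 7 = -19.971

-19.971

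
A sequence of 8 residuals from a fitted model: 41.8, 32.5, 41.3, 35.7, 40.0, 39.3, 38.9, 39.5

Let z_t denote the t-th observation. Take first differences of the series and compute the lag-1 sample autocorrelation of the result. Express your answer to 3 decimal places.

-0.730

First differences Δz: -9.3, 8.8, -5.6, 4.3, -0.7, -0.4, 0.6
Mean of differences = -0.3286
Numerator Σ(Δz_t−Δz̄)(Δz_{t+1}−Δz̄) = -156.1751
Denominator Σ(Δz_t−Δz̄)² = 214.0343
r_1(Δz) = -156.1751 / 214.0343 = -0.730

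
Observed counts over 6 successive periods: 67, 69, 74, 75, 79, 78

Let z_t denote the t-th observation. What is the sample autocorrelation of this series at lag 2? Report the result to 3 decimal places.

Mean z̄ = (67 + 69 + 74 + 75 + 79 + 78)/6 = 73.6667
Σ(z_t−z̄)(z_{t+2}−z̄) = (-2.2222) + (-6.2222) + (1.7778) + (5.7778) = -0.8889
Denominator Σ(z_t−z̄)² = 115.3333
r_2 = -0.8889 / 115.3333 = -0.008

-0.008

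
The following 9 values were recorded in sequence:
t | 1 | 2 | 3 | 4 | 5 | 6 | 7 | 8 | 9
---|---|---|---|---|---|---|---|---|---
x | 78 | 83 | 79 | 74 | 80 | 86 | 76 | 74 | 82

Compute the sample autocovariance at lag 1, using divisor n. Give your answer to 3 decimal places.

Mean x̄ = (78 + 83 + 79 + 74 + 80 + 86 + 76 + 74 + 82)/9 = 79.1111
Σ_{t=1}^{8}(x_t−x̄)(x_{t+1}−x̄) = -22.9012
γ_1 = -22.9012 / 9 = -2.545

-2.545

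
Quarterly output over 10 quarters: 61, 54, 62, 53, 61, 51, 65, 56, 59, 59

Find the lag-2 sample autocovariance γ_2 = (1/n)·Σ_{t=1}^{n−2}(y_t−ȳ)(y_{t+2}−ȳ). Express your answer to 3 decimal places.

11.898

Mean ȳ = (61 + 54 + 62 + 53 + 61 + 51 + 65 + 56 + 59 + 59)/10 = 58.1000
Σ_{t=1}^{8}(y_t−ȳ)(y_{t+2}−ȳ) = 118.9800
γ_2 = 118.9800 / 10 = 11.898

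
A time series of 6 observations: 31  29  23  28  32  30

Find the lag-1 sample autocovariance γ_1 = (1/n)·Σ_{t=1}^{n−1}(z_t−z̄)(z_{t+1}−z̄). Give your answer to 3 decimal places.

Mean z̄ = (31 + 29 + 23 + 28 + 32 + 30)/6 = 28.8333
Deviations: 2.1667, 0.1667, -5.8333, -0.8333, 3.1667, 1.1667
Σ_{t=1}^{5}(z_t−z̄)(z_{t+1}−z̄) = 5.3056
γ_1 = 5.3056 / 6 = 0.884

0.884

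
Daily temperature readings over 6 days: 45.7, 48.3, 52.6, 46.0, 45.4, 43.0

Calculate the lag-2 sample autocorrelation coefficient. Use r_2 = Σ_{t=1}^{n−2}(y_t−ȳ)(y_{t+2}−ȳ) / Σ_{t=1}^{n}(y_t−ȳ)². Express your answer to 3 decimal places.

-0.237

Mean ȳ = (45.7 + 48.3 + 52.6 + 46.0 + 45.4 + 43.0)/6 = 46.8333
Σ(y_t−ȳ)(y_{t+2}−ȳ) = (-6.5356) + (-1.2222) + (-8.2656) + (3.1944) = -12.8289
Denominator Σ(y_t−ȳ)² = 54.1333
r_2 = -12.8289 / 54.1333 = -0.237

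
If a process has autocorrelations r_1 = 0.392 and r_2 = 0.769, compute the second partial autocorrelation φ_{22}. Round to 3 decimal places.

φ_{22} = (r_2 − r_1²) / (1 − r_1²)
r_1² = (0.392)² = 0.153664
Numerator = 0.769 − 0.1537 = 0.6153; denominator = 1 − 0.1537 = 0.8463
φ_{22} = 0.6153 / 0.8463 = 0.727

0.727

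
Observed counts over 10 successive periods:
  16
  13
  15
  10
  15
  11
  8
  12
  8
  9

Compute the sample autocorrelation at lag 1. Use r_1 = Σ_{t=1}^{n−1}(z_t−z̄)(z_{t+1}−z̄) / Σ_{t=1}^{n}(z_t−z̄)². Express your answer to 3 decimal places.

0.084

Mean z̄ = (16 + 13 + 15 + 10 + 15 + 11 + 8 + 12 + 8 + 9)/10 = 11.7000
Numerator Σ_{t=1}^{9}(z_t−z̄)(z_{t+1}−z̄) = 6.7100
Denominator Σ(z_t−z̄)² = 80.1000
r_1 = 6.7100 / 80.1000 = 0.084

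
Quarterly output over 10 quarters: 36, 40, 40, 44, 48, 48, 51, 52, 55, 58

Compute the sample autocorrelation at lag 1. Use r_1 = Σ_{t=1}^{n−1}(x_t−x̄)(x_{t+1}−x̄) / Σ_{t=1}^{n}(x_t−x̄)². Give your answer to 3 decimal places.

Mean x̄ = (36 + 40 + 40 + 44 + 48 + 48 + 51 + 52 + 55 + 58)/10 = 47.2000
Numerator Σ_{t=1}^{9}(x_t−x̄)(x_{t+1}−x̄) = 296.5600
Denominator Σ(x_t−x̄)² = 455.6000
r_1 = 296.5600 / 455.6000 = 0.651

0.651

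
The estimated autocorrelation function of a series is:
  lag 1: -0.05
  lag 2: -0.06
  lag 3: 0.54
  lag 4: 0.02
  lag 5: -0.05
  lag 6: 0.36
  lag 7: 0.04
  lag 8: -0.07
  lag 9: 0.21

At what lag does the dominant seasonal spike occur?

3

The largest autocorrelation is r_3 = 0.54, with weaker echoes at lags 6 (0.36) and 9 (0.21); the remaining lags stay at or below 0.04.
The dominant spike at lag 3 indicates a seasonal period of 3.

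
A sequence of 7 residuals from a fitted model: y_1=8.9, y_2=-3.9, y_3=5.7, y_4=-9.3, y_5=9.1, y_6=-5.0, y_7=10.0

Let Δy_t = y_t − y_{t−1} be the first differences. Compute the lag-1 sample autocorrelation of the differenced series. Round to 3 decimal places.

First differences Δy: -12.8, 9.6, -15.0, 18.4, -14.1, 15.0
Mean of differences = 0.1833
Numerator Σ(Δy_t−Δȳ)(Δy_{t+1}−Δȳ) = -1013.6519
Denominator Σ(Δy_t−Δȳ)² = 1243.1683
r_1(Δy) = -1013.6519 / 1243.1683 = -0.815

-0.815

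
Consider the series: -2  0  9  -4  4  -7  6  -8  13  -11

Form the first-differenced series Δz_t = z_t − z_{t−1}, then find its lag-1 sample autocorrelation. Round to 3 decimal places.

First differences Δz: 2, 9, -13, 8, -11, 13, -14, 21, -24
Mean of differences = -1.0000
Numerator Σ(Δz_t−Δz̄)(Δz_{t+1}−Δz̄) = -1402.0000
Denominator Σ(Δz_t−Δz̄)² = 1812.0000
r_1(Δz) = -1402.0000 / 1812.0000 = -0.774

-0.774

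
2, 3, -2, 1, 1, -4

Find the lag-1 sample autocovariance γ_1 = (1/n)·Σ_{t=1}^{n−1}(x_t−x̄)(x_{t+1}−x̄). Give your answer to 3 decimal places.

Mean x̄ = (2 + 3 − 2 + 1 + 1 − 4)/6 = 0.1667
Deviations: 1.8333, 2.8333, -2.1667, 0.8333, 0.8333, -4.1667
Σ_{t=1}^{5}(x_t−x̄)(x_{t+1}−x̄) = -5.5278
γ_1 = -5.5278 / 6 = -0.921

-0.921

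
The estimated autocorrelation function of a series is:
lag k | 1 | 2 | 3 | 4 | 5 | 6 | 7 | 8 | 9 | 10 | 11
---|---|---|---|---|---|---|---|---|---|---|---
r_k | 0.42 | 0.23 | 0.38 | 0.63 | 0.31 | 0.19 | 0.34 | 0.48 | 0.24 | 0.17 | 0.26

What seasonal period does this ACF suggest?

The largest autocorrelation is r_4 = 0.63, with a weaker echo at lag 8 (0.48); the remaining lags stay at or below 0.42. The elevated value at lag 1 (0.42), dropping to 0.23 at lag 2, reflects decaying short-term dependence rather than seasonality.
The dominant spike at lag 4 indicates a seasonal period of 4.

4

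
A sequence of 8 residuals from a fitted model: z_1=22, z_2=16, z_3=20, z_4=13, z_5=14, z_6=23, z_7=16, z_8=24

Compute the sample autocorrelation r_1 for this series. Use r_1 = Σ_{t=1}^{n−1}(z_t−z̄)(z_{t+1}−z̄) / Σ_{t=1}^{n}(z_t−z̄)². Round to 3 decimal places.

-0.322

Mean z̄ = (22 + 16 + 20 + 13 + 14 + 23 + 16 + 24)/8 = 18.5000
Deviations from mean: 3.5000, -2.5000, 1.5000, -5.5000, -4.5000, 4.5000, -2.5000, 5.5000
Numerator Σ_{t=1}^{7}(z_t−z̄)(z_{t+1}−z̄) = -41.2500
Denominator Σ(z_t−z̄)² = 128.0000
r_1 = -41.2500 / 128.0000 = -0.322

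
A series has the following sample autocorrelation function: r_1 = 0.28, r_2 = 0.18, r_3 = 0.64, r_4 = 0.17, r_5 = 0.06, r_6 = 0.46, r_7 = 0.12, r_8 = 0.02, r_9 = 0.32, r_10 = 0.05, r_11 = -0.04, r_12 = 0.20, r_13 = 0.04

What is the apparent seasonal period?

3

The largest autocorrelation is r_3 = 0.64, with weaker echoes at lags 6 (0.46) and 9 (0.32); the remaining lags stay at or below 0.28. The elevated value at lag 1 (0.28), dropping to 0.18 at lag 2, reflects decaying short-term dependence rather than seasonality.
The dominant spike at lag 3 indicates a seasonal period of 3.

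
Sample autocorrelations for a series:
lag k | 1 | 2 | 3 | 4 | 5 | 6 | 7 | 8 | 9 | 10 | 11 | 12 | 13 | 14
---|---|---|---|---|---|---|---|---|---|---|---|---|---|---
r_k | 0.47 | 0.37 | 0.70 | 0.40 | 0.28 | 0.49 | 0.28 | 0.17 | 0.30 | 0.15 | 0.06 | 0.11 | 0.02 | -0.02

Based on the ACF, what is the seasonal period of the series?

3

The largest autocorrelation is r_3 = 0.70, with a weaker echo at lag 6 (0.49); the remaining lags stay at or below 0.47. The elevated value at lag 1 (0.47), dropping to 0.37 at lag 2, reflects decaying short-term dependence rather than seasonality.
The dominant spike at lag 3 indicates a seasonal period of 3.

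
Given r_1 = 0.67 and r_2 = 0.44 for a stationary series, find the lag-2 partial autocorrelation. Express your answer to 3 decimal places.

φ_{22} = (r_2 − r_1²) / (1 − r_1²)
r_1² = (0.67)² = 0.4489
Numerator = 0.44 − 0.4489 = -0.0089; denominator = 1 − 0.4489 = 0.5511
φ_{22} = -0.0089 / 0.5511 = -0.016

-0.016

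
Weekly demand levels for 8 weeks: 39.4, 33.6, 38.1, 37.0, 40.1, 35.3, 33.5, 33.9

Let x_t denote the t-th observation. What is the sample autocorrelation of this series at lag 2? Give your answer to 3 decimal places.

0.025

Mean x̄ = (39.4 + 33.6 + 38.1 + 37.0 + 40.1 + 35.3 + 33.5 + 33.9)/8 = 36.3625
Numerator Σ_{t=1}^{6}(x_t−x̄)(x_{t+2}−x̄) = 1.2509
Denominator Σ(x_t−x̄)² = 49.6388
r_2 = 1.2509 / 49.6388 = 0.025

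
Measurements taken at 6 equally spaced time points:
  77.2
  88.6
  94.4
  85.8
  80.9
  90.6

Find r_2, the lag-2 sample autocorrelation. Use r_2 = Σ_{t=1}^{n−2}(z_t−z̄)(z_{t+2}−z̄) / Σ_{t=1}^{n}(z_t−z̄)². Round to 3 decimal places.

Mean z̄ = (77.2 + 88.6 + 94.4 + 85.8 + 80.9 + 90.6)/6 = 86.2500
Deviations from mean: -9.0500, 2.3500, 8.1500, -0.4500, -5.3500, 4.3500
Numerator Σ_{t=1}^{4}(z_t−z̄)(z_{t+2}−z̄) = -120.3750
Denominator Σ(z_t−z̄)² = 201.5950
r_2 = -120.3750 / 201.5950 = -0.597

-0.597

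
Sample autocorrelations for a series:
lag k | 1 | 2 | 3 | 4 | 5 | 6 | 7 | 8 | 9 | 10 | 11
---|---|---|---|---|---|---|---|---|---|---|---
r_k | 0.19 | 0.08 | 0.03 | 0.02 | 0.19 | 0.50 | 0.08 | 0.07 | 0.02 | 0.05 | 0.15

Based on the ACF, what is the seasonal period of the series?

6

The largest autocorrelation is r_6 = 0.50; the remaining lags stay at or below 0.19.
The dominant spike at lag 6 indicates a seasonal period of 6.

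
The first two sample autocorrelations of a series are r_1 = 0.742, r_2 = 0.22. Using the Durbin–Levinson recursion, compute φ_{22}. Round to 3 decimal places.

φ_{22} = (r_2 − r_1²) / (1 − r_1²)
r_1² = (0.742)² = 0.550564
Numerator = 0.22 − 0.5506 = -0.3306; denominator = 1 − 0.5506 = 0.4494
φ_{22} = -0.3306 / 0.4494 = -0.736

-0.736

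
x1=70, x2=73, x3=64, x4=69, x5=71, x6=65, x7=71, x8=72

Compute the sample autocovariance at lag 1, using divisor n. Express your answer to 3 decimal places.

-3.221

Mean x̄ = (70 + 73 + 64 + 69 + 71 + 65 + 71 + 72)/8 = 69.3750
Σ_{t=1}^{7}(x_t−x̄)(x_{t+1}−x̄) = -25.7656
γ_1 = -25.7656 / 8 = -3.221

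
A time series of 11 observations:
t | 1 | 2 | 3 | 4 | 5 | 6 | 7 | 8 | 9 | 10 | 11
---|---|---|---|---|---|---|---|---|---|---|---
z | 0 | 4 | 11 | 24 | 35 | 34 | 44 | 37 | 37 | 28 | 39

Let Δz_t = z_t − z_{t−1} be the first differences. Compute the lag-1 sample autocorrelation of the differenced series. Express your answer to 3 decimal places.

-0.066

First differences Δz: 4, 7, 13, 11, -1, 10, -7, 0, -9, 11
Mean of differences = 3.9000
Numerator Σ(Δz_t−Δz̄)(Δz_{t+1}−Δz̄) = -36.8100
Denominator Σ(Δz_t−Δz̄)² = 554.9000
r_1(Δz) = -36.8100 / 554.9000 = -0.066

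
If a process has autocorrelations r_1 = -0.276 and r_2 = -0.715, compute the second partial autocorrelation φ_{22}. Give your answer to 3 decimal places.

φ_{22} = (r_2 − r_1²) / (1 − r_1²)
r_1² = (-0.276)² = 0.076176
Numerator = -0.715 − 0.0762 = -0.7912; denominator = 1 − 0.0762 = 0.9238
φ_{22} = -0.7912 / 0.9238 = -0.856

-0.856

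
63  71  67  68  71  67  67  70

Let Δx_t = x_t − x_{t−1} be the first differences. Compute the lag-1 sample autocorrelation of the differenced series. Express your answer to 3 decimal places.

-0.389

First differences Δx: 8, -4, 1, 3, -4, 0, 3
Mean of differences = 1.0000
Numerator Σ(Δx_t−Δx̄)(Δx_{t+1}−Δx̄) = -42.0000
Denominator Σ(Δx_t−Δx̄)² = 108.0000
r_1(Δx) = -42.0000 / 108.0000 = -0.389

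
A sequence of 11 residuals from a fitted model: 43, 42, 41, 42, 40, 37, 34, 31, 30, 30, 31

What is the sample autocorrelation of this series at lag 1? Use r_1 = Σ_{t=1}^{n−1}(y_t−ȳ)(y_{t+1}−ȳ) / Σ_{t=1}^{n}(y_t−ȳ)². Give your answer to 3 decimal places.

Mean ȳ = (43 + 42 + 41 + 42 + 40 + 37 + 34 + 31 + 30 + 30 + 31)/11 = 36.4545
Numerator Σ_{t=1}^{10}(y_t−ȳ)(y_{t+1}−ȳ) = 232.4298
Denominator Σ(y_t−ȳ)² = 286.7273
r_1 = 232.4298 / 286.7273 = 0.811

0.811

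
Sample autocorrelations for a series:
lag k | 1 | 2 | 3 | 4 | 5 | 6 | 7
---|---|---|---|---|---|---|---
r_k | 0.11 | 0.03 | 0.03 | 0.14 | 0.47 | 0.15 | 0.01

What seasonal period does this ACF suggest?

The largest autocorrelation is r_5 = 0.47; the remaining lags stay at or below 0.15.
The dominant spike at lag 5 indicates a seasonal period of 5.

5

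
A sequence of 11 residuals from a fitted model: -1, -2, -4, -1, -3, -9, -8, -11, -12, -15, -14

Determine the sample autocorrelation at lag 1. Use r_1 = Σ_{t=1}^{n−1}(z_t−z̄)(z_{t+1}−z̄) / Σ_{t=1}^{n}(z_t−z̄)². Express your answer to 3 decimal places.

0.715

Mean z̄ = (-1 − 2 − 4 − 1 − 3 − 9 − 8 − 11 − 12 − 15 − 14)/11 = -7.2727
Numerator Σ_{t=1}^{10}(z_t−z̄)(z_{t+1}−z̄) = 200.3802
Denominator Σ(z_t−z̄)² = 280.1818
r_1 = 200.3802 / 280.1818 = 0.715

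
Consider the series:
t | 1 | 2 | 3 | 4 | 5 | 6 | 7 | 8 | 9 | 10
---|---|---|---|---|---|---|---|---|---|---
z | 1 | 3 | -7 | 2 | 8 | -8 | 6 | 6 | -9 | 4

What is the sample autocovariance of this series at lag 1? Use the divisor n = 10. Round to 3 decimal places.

-18.296

Mean z̄ = (1 + 3 − 7 + 2 + 8 − 8 + 6 + 6 − 9 + 4)/10 = 0.6000
Σ_{t=1}^{9}(z_t−z̄)(z_{t+1}−z̄) = -182.9600
γ_1 = -182.9600 / 10 = -18.296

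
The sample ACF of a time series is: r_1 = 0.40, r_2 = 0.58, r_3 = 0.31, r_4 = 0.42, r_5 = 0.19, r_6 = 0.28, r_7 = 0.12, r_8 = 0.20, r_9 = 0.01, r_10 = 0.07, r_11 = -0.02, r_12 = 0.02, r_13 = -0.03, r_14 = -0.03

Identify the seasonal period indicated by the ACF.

2

The largest autocorrelation is r_2 = 0.58, with a weaker echo at lag 4 (0.42); the remaining lags stay at or below 0.40.
The dominant spike at lag 2 indicates a seasonal period of 2.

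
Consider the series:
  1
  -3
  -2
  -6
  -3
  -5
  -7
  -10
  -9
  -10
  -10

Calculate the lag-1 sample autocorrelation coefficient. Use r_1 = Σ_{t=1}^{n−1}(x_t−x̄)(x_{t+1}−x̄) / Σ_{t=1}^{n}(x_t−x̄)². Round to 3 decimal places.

0.559

Mean x̄ = (1 − 3 − 2 − 6 − 3 − 5 − 7 − 10 − 9 − 10 − 10)/11 = -5.8182
Numerator Σ_{t=1}^{10}(x_t−x̄)(x_{t+1}−x̄) = 79.1488
Denominator Σ(x_t−x̄)² = 141.6364
r_1 = 79.1488 / 141.6364 = 0.559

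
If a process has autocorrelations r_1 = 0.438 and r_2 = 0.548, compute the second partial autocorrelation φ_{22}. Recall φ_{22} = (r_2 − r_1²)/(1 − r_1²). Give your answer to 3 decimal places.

φ_{22} = (r_2 − r_1²) / (1 − r_1²)
r_1² = (0.438)² = 0.191844
Numerator = 0.548 − 0.1918 = 0.3562; denominator = 1 − 0.1918 = 0.8082
φ_{22} = 0.3562 / 0.8082 = 0.441

0.441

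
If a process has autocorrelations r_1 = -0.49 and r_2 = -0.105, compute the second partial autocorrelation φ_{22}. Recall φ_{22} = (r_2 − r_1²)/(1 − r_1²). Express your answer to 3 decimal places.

-0.454

φ_{22} = (r_2 − r_1²) / (1 − r_1²)
r_1² = (-0.49)² = 0.2401
Numerator = -0.105 − 0.2401 = -0.3451; denominator = 1 − 0.2401 = 0.7599
φ_{22} = -0.3451 / 0.7599 = -0.454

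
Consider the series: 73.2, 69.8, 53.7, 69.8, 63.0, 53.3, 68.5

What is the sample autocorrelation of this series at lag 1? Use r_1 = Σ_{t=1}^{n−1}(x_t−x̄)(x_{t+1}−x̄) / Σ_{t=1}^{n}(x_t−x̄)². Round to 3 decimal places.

Mean x̄ = (73.2 + 69.8 + 53.7 + 69.8 + 63.0 + 53.3 + 68.5)/7 = 64.4714
Deviations from mean: 8.7286, 5.3286, -10.7714, 5.3286, -1.4714, -11.1714, 4.0286
Σ(x_t−x̄)(x_{t+1}−x̄) = (46.5108) + (-57.3963) + (-57.3963) + (-7.8406) + (16.4380) + (-45.0049) = -104.6894
Denominator Σ(x_t−x̄)² = 392.1943
r_1 = -104.6894 / 392.1943 = -0.267

-0.267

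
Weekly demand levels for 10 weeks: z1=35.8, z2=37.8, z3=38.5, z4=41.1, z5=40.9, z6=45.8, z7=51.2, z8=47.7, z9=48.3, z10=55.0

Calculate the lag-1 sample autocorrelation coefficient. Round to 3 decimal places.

0.573

Mean z̄ = (35.8 + 37.8 + 38.5 + 41.1 + 40.9 + 45.8 + 51.2 + 47.7 + 48.3 + 55.0)/10 = 44.2100
Numerator Σ_{t=1}^{9}(z_t−z̄)(z_{t+1}−z̄) = 207.2129
Denominator Σ(z_t−z̄)² = 361.7690
r_1 = 207.2129 / 361.7690 = 0.573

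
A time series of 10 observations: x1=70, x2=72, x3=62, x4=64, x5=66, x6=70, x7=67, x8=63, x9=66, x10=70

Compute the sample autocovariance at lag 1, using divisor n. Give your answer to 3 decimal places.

0.600

Mean x̄ = (70 + 72 + 62 + 64 + 66 + 70 + 67 + 63 + 66 + 70)/10 = 67.0000
Σ_{t=1}^{9}(x_t−x̄)(x_{t+1}−x̄) = 6.0000
γ_1 = 6.0000 / 10 = 0.600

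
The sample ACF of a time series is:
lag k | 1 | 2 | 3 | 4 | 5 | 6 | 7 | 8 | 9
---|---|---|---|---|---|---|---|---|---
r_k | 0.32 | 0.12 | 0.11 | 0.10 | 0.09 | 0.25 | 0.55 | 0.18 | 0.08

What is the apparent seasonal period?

The largest autocorrelation is r_7 = 0.55; the remaining lags stay at or below 0.32. The elevated value at lag 1 (0.32), dropping to 0.12 at lag 2, reflects decaying short-term dependence rather than seasonality.
The dominant spike at lag 7 indicates a seasonal period of 7.

7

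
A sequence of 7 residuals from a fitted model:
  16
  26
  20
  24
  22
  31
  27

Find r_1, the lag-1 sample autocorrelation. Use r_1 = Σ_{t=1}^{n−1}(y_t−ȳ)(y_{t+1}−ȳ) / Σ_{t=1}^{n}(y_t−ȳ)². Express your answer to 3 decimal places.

-0.112

Mean ȳ = (16 + 26 + 20 + 24 + 22 + 31 + 27)/7 = 23.7143
Deviations from mean: -7.7143, 2.2857, -3.7143, 0.2857, -1.7143, 7.2857, 3.2857
Σ(y_t−ȳ)(y_{t+1}−ȳ) = (-17.6327) + (-8.4898) + (-1.0612) + (-0.4898) + (-12.4898) + (23.9388) = -16.2245
Denominator Σ(y_t−ȳ)² = 145.4286
r_1 = -16.2245 / 145.4286 = -0.112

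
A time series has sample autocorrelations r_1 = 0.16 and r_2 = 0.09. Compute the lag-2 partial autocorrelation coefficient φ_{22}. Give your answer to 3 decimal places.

0.066

φ_{22} = (r_2 − r_1²) / (1 − r_1²)
r_1² = (0.16)² = 0.0256
Numerator = 0.09 − 0.0256 = 0.0644; denominator = 1 − 0.0256 = 0.9744
φ_{22} = 0.0644 / 0.9744 = 0.066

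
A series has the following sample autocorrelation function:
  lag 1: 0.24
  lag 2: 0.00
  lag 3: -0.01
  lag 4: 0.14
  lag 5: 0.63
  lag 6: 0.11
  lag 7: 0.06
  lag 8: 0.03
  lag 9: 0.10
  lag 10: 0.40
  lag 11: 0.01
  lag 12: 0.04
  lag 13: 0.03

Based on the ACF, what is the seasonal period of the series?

The largest autocorrelation is r_5 = 0.63, with a weaker echo at lag 10 (0.40); the remaining lags stay at or below 0.24. The elevated value at lag 1 (0.24), dropping to 0.00 at lag 2, reflects decaying short-term dependence rather than seasonality.
The dominant spike at lag 5 indicates a seasonal period of 5.

5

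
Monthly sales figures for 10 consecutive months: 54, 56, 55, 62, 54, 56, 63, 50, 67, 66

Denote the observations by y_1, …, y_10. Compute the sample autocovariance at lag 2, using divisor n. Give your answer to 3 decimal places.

-1.278

Mean ȳ = (54 + 56 + 55 + 62 + 54 + 56 + 63 + 50 + 67 + 66)/10 = 58.3000
Σ_{t=1}^{8}(y_t−ȳ)(y_{t+2}−ȳ) = -12.7800
γ_2 = -12.7800 / 10 = -1.278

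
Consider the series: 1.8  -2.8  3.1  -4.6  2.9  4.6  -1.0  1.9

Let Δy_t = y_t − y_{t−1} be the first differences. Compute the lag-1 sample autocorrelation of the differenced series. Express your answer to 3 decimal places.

-0.669

First differences Δy: -4.6, 5.9, -7.7, 7.5, 1.7, -5.6, 2.9
Mean of differences = 0.0143
Numerator Σ(Δy_t−Δȳ)(Δy_{t+1}−Δȳ) = -143.3559
Denominator Σ(Δy_t−Δȳ)² = 214.1686
r_1(Δy) = -143.3559 / 214.1686 = -0.669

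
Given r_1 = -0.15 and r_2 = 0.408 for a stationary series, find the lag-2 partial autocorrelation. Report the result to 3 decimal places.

φ_{22} = (r_2 − r_1²) / (1 − r_1²)
r_1² = (-0.15)² = 0.0225
Numerator = 0.408 − 0.0225 = 0.3855; denominator = 1 − 0.0225 = 0.9775
φ_{22} = 0.3855 / 0.9775 = 0.394

0.394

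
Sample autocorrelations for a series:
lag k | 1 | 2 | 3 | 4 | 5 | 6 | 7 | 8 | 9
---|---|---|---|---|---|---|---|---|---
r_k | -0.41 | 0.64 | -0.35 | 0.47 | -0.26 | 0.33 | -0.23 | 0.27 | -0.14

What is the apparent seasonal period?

The largest autocorrelation is r_2 = 0.64, with weaker echoes at lags 4 (0.47), 6 (0.33) and 8 (0.27); the remaining lags stay at or below -0.14.
The dominant spike at lag 2 indicates a seasonal period of 2.

2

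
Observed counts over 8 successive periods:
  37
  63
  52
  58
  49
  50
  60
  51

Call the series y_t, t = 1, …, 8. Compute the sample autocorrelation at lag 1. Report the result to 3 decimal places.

Mean ȳ = (37 + 63 + 52 + 58 + 49 + 50 + 60 + 51)/8 = 52.5000
Deviations from mean: -15.5000, 10.5000, -0.5000, 5.5000, -3.5000, -2.5000, 7.5000, -1.5000
Σ(y_t−ȳ)(y_{t+1}−ȳ) = (-162.7500) + (-5.2500) + (-2.7500) + (-19.2500) + (8.7500) + (-18.7500) + (-11.2500) = -211.2500
Denominator Σ(y_t−ȳ)² = 458.0000
r_1 = -211.2500 / 458.0000 = -0.461

-0.461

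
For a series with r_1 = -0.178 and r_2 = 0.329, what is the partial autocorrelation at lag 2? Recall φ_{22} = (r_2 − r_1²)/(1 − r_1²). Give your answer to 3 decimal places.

0.307

φ_{22} = (r_2 − r_1²) / (1 − r_1²)
r_1² = (-0.178)² = 0.031684
Numerator = 0.329 − 0.0317 = 0.2973; denominator = 1 − 0.0317 = 0.9683
φ_{22} = 0.2973 / 0.9683 = 0.307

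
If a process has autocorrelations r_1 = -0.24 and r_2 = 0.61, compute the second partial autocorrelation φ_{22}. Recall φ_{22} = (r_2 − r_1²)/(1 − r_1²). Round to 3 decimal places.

0.586

φ_{22} = (r_2 − r_1²) / (1 − r_1²)
r_1² = (-0.24)² = 0.0576
Numerator = 0.61 − 0.0576 = 0.5524; denominator = 1 − 0.0576 = 0.9424
φ_{22} = 0.5524 / 0.9424 = 0.586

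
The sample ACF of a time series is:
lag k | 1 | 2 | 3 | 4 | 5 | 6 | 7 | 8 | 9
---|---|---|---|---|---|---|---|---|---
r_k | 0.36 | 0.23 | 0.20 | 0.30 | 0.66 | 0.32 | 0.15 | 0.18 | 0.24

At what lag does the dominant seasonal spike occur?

5

The largest autocorrelation is r_5 = 0.66; the remaining lags stay at or below 0.36. The elevated value at lag 1 (0.36), dropping to 0.23 at lag 2, reflects decaying short-term dependence rather than seasonality.
The dominant spike at lag 5 indicates a seasonal period of 5.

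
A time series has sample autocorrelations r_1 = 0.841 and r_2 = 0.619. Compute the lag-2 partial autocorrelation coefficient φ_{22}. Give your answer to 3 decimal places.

-0.302

φ_{22} = (r_2 − r_1²) / (1 − r_1²)
r_1² = (0.841)² = 0.707281
Numerator = 0.619 − 0.7073 = -0.0883; denominator = 1 − 0.7073 = 0.2927
φ_{22} = -0.0883 / 0.2927 = -0.302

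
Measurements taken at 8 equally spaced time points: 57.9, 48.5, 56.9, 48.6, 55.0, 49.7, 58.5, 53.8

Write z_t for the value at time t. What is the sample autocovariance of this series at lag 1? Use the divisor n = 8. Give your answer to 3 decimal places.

-10.724

Mean z̄ = (57.9 + 48.5 + 56.9 + 48.6 + 55.0 + 49.7 + 58.5 + 53.8)/8 = 53.6125
Deviations: 4.2875, -5.1125, 3.2875, -5.0125, 1.3875, -3.9125, 4.8875, 0.1875
Σ_{t=1}^{7}(z_t−z̄)(z_{t+1}−z̄) = -85.7952
γ_1 = -85.7952 / 8 = -10.724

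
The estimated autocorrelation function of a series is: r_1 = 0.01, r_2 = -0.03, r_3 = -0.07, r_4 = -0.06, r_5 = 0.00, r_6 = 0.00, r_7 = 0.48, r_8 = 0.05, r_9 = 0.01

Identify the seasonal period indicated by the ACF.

The largest autocorrelation is r_7 = 0.48; the remaining lags stay at or below 0.05.
The dominant spike at lag 7 indicates a seasonal period of 7.

7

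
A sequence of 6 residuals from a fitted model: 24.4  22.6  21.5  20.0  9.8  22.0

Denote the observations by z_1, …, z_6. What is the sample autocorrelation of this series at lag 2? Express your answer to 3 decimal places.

Mean z̄ = (24.4 + 22.6 + 21.5 + 20.0 + 9.8 + 22.0)/6 = 20.0500
Σ(z_t−z̄)(z_{t+2}−z̄) = (6.3075) + (-0.1275) + (-14.8625) + (-0.0975) = -8.7800
Denominator Σ(z_t−z̄)² = 136.3950
r_2 = -8.7800 / 136.3950 = -0.064

-0.064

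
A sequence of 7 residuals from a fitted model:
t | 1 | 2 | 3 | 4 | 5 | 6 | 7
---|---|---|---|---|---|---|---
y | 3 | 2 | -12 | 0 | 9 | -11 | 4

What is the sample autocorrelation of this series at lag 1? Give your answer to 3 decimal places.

-0.458

Mean ȳ = (3 + 2 − 12 + 0 + 9 − 11 + 4)/7 = -0.7143
Deviations from mean: 3.7143, 2.7143, -11.2857, 0.7143, 9.7143, -10.2857, 4.7143
Numerator Σ_{t=1}^{6}(y_t−ȳ)(y_{t+1}−ȳ) = -170.0816
Denominator Σ(y_t−ȳ)² = 371.4286
r_1 = -170.0816 / 371.4286 = -0.458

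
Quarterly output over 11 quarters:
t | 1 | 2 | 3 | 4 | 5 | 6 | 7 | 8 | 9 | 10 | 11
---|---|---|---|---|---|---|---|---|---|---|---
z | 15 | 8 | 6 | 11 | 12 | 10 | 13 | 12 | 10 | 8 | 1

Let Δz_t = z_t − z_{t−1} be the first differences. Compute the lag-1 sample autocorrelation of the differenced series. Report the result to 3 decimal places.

First differences Δz: -7, -2, 5, 1, -2, 3, -1, -2, -2, -7
Mean of differences = -1.4000
Numerator Σ(Δz_t−Δz̄)(Δz_{t+1}−Δz̄) = 16.0400
Denominator Σ(Δz_t−Δz̄)² = 130.4000
r_1(Δz) = 16.0400 / 130.4000 = 0.123

0.123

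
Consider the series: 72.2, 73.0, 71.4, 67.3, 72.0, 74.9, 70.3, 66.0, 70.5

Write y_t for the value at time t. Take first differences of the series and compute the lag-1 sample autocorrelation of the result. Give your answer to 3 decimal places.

-0.135

First differences Δy: 0.8, -1.6, -4.1, 4.7, 2.9, -4.6, -4.3, 4.5
Mean of differences = -0.2125
Numerator Σ(Δy_t−Δȳ)(Δy_{t+1}−Δȳ) = -14.8027
Denominator Σ(Δy_t−Δȳ)² = 110.0488
r_1(Δy) = -14.8027 / 110.0488 = -0.135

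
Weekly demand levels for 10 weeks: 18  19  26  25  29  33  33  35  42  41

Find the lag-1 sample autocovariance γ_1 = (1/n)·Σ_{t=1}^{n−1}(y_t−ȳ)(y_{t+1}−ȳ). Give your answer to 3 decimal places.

Mean ȳ = (18 + 19 + 26 + 25 + 29 + 33 + 33 + 35 + 42 + 41)/10 = 30.1000
Σ_{t=1}^{9}(y_t−ȳ)(y_{t+1}−ȳ) = 413.7900
γ_1 = 413.7900 / 10 = 41.379

41.379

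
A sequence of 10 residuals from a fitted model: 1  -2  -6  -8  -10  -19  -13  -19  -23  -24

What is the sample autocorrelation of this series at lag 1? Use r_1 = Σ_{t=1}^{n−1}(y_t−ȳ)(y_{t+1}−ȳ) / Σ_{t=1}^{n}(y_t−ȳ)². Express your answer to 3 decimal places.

0.624

Mean ȳ = (1 − 2 − 6 − 8 − 10 − 19 − 13 − 19 − 23 − 24)/10 = -12.3000
Numerator Σ_{t=1}^{9}(y_t−ȳ)(y_{t+1}−ȳ) = 429.7100
Denominator Σ(y_t−ȳ)² = 688.1000
r_1 = 429.7100 / 688.1000 = 0.624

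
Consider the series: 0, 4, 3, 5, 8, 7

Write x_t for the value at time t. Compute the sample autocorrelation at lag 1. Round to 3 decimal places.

0.307

Mean x̄ = (0 + 4 + 3 + 5 + 8 + 7)/6 = 4.5000
Deviations from mean: -4.5000, -0.5000, -1.5000, 0.5000, 3.5000, 2.5000
Σ(x_t−x̄)(x_{t+1}−x̄) = (2.2500) + (0.7500) + (-0.7500) + (1.7500) + (8.7500) = 12.7500
Denominator Σ(x_t−x̄)² = 41.5000
r_1 = 12.7500 / 41.5000 = 0.307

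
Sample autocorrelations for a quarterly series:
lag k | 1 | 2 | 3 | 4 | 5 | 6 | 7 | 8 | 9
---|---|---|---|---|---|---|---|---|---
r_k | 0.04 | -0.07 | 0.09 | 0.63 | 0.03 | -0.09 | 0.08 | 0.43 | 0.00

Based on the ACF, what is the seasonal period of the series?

4

The largest autocorrelation is r_4 = 0.63, with a weaker echo at lag 8 (0.43); the remaining lags stay at or below 0.09.
The dominant spike at lag 4 indicates a seasonal period of 4.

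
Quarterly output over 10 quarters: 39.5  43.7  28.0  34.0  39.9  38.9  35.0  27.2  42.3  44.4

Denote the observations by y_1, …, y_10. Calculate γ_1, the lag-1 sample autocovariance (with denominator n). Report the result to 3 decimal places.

Mean ȳ = (39.5 + 43.7 + 28.0 + 34.0 + 39.9 + 38.9 + 35.0 + 27.2 + 42.3 + 44.4)/10 = 37.2900
Σ_{t=1}^{9}(y_t−ȳ)(y_{t+1}−ȳ) = -14.7141
γ_1 = -14.7141 / 10 = -1.471

-1.471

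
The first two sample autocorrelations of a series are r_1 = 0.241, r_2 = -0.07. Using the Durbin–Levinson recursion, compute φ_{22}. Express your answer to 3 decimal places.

-0.136

φ_{22} = (r_2 − r_1²) / (1 − r_1²)
r_1² = (0.241)² = 0.058081
Numerator = -0.07 − 0.0581 = -0.1281; denominator = 1 − 0.0581 = 0.9419
φ_{22} = -0.1281 / 0.9419 = -0.136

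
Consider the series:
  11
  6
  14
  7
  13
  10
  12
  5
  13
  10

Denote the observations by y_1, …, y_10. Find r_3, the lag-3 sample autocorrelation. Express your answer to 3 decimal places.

Mean ȳ = (11 + 6 + 14 + 7 + 13 + 10 + 12 + 5 + 13 + 10)/10 = 10.1000
Numerator Σ_{t=1}^{7}(y_t−ȳ)(y_{t+3}−ȳ) = -36.2300
Denominator Σ(y_t−ȳ)² = 88.9000
r_3 = -36.2300 / 88.9000 = -0.408

-0.408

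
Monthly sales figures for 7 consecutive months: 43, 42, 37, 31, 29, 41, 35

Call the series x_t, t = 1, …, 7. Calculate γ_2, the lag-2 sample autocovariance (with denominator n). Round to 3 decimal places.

Mean x̄ = (43 + 42 + 37 + 31 + 29 + 41 + 35)/7 = 36.8571
Σ_{t=1}^{5}(x_t−x̄)(x_{t+2}−x̄) = -40.0408
γ_2 = -40.0408 / 7 = -5.720

-5.720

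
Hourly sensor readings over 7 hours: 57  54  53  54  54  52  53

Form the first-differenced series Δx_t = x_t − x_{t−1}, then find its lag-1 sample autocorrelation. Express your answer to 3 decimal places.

First differences Δx: -3, -1, 1, 0, -2, 1
Mean of differences = -0.6667
Numerator Σ(Δx_t−Δx̄)(Δx_{t+1}−Δx̄) = -1.7778
Denominator Σ(Δx_t−Δx̄)² = 13.3333
r_1(Δx) = -1.7778 / 13.3333 = -0.133

-0.133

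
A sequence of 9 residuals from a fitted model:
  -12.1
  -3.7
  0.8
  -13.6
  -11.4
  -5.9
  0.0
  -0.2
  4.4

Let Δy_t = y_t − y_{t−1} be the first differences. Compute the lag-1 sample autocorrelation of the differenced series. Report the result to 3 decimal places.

First differences Δy: 8.4, 4.5, -14.4, 2.2, 5.5, 5.9, -0.2, 4.6
Mean of differences = 2.0625
Numerator Σ(Δy_t−Δȳ)(Δy_{t+1}−Δȳ) = -27.7027
Denominator Σ(Δy_t−Δȳ)² = 355.2388
r_1(Δy) = -27.7027 / 355.2388 = -0.078

-0.078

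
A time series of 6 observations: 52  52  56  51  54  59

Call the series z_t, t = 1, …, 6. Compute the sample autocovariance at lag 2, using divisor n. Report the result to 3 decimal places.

-2.167

Mean z̄ = (52 + 52 + 56 + 51 + 54 + 59)/6 = 54.0000
Deviations: -2.0000, -2.0000, 2.0000, -3.0000, 0.0000, 5.0000
Σ_{t=1}^{4}(z_t−z̄)(z_{t+2}−z̄) = -13.0000
γ_2 = -13.0000 / 6 = -2.167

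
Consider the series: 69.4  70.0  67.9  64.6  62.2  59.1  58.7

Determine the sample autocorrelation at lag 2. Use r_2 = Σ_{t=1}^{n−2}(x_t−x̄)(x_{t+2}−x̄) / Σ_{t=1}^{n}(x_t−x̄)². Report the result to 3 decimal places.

Mean x̄ = (69.4 + 70.0 + 67.9 + 64.6 + 62.2 + 59.1 + 58.7)/7 = 64.5571
Deviations from mean: 4.8429, 5.4429, 3.3429, 0.0429, -2.3571, -5.4571, -5.8571
Numerator Σ_{t=1}^{5}(x_t−x̄)(x_{t+2}−x̄) = 22.1149
Denominator Σ(x_t−x̄)² = 133.8971
r_2 = 22.1149 / 133.8971 = 0.165

0.165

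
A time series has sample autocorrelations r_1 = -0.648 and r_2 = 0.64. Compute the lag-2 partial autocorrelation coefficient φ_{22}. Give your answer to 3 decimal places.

φ_{22} = (r_2 − r_1²) / (1 − r_1²)
r_1² = (-0.648)² = 0.419904
Numerator = 0.64 − 0.4199 = 0.2201; denominator = 1 − 0.4199 = 0.5801
φ_{22} = 0.2201 / 0.5801 = 0.379

0.379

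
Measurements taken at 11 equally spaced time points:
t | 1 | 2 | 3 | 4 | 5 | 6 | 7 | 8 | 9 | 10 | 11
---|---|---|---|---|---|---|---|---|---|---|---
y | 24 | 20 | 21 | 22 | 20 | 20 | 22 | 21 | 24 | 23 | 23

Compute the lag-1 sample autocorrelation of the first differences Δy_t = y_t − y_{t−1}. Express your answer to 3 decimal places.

First differences Δy: -4, 1, 1, -2, 0, 2, -1, 3, -1, 0
Mean of differences = -0.1000
Numerator Σ(Δy_t−Δȳ)(Δy_{t+1}−Δȳ) = -12.7100
Denominator Σ(Δy_t−Δȳ)² = 36.9000
r_1(Δy) = -12.7100 / 36.9000 = -0.344

-0.344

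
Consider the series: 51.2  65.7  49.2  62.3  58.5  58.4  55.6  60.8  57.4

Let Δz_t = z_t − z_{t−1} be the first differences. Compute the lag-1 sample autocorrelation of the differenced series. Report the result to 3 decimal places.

-0.751

First differences Δz: 14.5, -16.5, 13.1, -3.8, -0.1, -2.8, 5.2, -3.4
Mean of differences = 0.7750
Numerator Σ(Δz_t−Δz̄)(Δz_{t+1}−Δz̄) = -533.5631
Denominator Σ(Δz_t−Δz̄)² = 710.1950
r_1(Δz) = -533.5631 / 710.1950 = -0.751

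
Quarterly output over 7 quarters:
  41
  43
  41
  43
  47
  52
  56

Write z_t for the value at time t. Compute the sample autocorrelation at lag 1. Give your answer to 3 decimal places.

Mean z̄ = (41 + 43 + 41 + 43 + 47 + 52 + 56)/7 = 46.1429
Deviations from mean: -5.1429, -3.1429, -5.1429, -3.1429, 0.8571, 5.8571, 9.8571
Σ(z_t−z̄)(z_{t+1}−z̄) = (16.1633) + (16.1633) + (16.1633) + (-2.6939) + (5.0204) + (57.7347) = 108.5510
Denominator Σ(z_t−z̄)² = 204.8571
r_1 = 108.5510 / 204.8571 = 0.530

0.530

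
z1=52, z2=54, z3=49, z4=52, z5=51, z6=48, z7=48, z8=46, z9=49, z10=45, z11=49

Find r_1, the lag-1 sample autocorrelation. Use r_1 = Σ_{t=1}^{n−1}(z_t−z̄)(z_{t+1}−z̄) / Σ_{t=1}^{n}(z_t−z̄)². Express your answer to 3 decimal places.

0.310

Mean z̄ = (52 + 54 + 49 + 52 + 51 + 48 + 48 + 46 + 49 + 45 + 49)/11 = 49.3636
Numerator Σ_{t=1}^{10}(z_t−z̄)(z_{t+1}−z̄) = 22.5041
Denominator Σ(z_t−z̄)² = 72.5455
r_1 = 22.5041 / 72.5455 = 0.310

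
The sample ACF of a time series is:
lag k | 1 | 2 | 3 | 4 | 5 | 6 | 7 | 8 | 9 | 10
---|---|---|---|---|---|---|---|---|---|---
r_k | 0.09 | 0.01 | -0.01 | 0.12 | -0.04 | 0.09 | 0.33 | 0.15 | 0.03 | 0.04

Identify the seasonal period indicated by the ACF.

7

The largest autocorrelation is r_7 = 0.33; the remaining lags stay at or below 0.15.
The dominant spike at lag 7 indicates a seasonal period of 7.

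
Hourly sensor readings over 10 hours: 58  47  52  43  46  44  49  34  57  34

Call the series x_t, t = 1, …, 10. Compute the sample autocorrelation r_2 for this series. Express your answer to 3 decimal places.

Mean x̄ = (58 + 47 + 52 + 43 + 46 + 44 + 49 + 34 + 57 + 34)/10 = 46.4000
Numerator Σ_{t=1}^{8}(x_t−x̄)(x_{t+2}−x̄) = 278.8800
Denominator Σ(x_t−x̄)² = 610.4000
r_2 = 278.8800 / 610.4000 = 0.457

0.457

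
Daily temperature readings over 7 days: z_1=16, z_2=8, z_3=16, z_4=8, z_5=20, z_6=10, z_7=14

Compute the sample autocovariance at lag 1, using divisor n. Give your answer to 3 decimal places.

-14.799

Mean z̄ = (16 + 8 + 16 + 8 + 20 + 10 + 14)/7 = 13.1429
Deviations: 2.8571, -5.1429, 2.8571, -5.1429, 6.8571, -3.1429, 0.8571
Σ_{t=1}^{6}(z_t−z̄)(z_{t+1}−z̄) = -103.5918
γ_1 = -103.5918 / 7 = -14.799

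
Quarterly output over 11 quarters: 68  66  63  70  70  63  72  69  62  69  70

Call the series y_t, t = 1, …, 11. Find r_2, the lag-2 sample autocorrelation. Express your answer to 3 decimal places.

Mean ȳ = (68 + 66 + 63 + 70 + 70 + 63 + 72 + 69 + 62 + 69 + 70)/11 = 67.4545
Numerator Σ_{t=1}^{9}(y_t−ȳ)(y_{t+2}−ȳ) = -60.4132
Denominator Σ(y_t−ȳ)² = 116.7273
r_2 = -60.4132 / 116.7273 = -0.518

-0.518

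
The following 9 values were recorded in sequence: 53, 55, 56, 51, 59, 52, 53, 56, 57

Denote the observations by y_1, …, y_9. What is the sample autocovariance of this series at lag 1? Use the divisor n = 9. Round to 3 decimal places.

Mean ȳ = (53 + 55 + 56 + 51 + 59 + 52 + 53 + 56 + 57)/9 = 54.6667
Σ_{t=1}^{8}(y_t−ȳ)(y_{t+1}−ȳ) = -27.1111
γ_1 = -27.1111 / 9 = -3.012

-3.012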